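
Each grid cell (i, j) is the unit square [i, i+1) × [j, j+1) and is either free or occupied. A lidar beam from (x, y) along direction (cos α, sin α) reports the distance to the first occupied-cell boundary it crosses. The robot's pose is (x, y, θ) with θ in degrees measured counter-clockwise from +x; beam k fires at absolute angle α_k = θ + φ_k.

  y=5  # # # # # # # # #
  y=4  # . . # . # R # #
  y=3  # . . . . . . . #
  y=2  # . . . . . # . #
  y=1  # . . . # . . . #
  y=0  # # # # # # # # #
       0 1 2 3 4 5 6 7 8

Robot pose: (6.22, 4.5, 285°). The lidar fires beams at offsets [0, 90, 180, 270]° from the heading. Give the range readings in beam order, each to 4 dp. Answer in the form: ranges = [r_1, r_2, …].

beam 1: φ=0°, α=285°
  cosα=0.2588 sinα=-0.9659 | (6,4) | tMaxX 3.0137 tMaxY 0.5176 | tΔX 3.8637 tΔY 1.0353
    t=0.5176 [y] (6,3)
    t=1.5529 [y] (6,2) — stop
  → r_1 = 1.5529
beam 2: φ=90°, α=15°
  cosα=0.9659 sinα=0.2588 | (6,4) | tMaxX 0.8075 tMaxY 1.9319 | tΔX 1.0353 tΔY 3.8637
    t=0.8075 [x] (7,4) — stop
  → r_2 = 0.8075
beam 3: φ=180°, α=105°
  cosα=-0.2588 sinα=0.9659 | (6,4) | tMaxX 0.8500 tMaxY 0.5176 | tΔX 3.8637 tΔY 1.0353
    t=0.5176 [y] (6,5) — stop
  → r_3 = 0.5176
beam 4: φ=270°, α=195°
  cosα=-0.9659 sinα=-0.2588 | (6,4) | tMaxX 0.2278 tMaxY 1.9319 | tΔX 1.0353 tΔY 3.8637
    t=0.2278 [x] (5,4) — stop
  → r_4 = 0.2278

ranges = [1.5529, 0.8075, 0.5176, 0.2278]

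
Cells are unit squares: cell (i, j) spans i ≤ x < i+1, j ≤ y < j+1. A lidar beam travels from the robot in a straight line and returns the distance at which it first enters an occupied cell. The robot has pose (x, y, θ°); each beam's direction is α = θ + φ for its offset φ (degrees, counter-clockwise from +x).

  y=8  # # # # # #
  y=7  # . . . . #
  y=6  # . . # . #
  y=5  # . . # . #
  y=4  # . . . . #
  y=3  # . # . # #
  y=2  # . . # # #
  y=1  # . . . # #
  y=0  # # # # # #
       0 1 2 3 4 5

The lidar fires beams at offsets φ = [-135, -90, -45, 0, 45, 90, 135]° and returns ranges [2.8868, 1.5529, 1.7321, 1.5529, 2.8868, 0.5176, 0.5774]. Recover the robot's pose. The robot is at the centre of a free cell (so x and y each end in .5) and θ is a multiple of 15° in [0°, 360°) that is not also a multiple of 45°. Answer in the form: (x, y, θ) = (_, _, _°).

Candidates: 21 free-cell centres × 16 headings = 336 poses. Raycast each; keep the one whose scan matches to 4 dp.
  (1.5, 5.5, 15°): beam 1 = 1.0000 ≠ 2.8868 ✗
  (1.5, 2.5, 15°): beam 1 = 1.0000 ≠ 2.8868 ✗
  (1.5, 6.5, 120°): beam 1 = 1.5529 ≠ 2.8868 ✗
  (4.5, 7.5, 60°): beam 1 = 1.9319 ≠ 2.8868 ✗
  …
  (2.5, 5.5, 255°): r_1=2.8868, r_2=1.5529, r_3=1.7321, r_4=1.5529, r_5=2.8868, r_6=0.5176, r_7=0.5774 — all match ✓
Unique over the lattice → pose = (2.5, 5.5, 255°).

(x, y, θ) = (2.5, 5.5, 255°)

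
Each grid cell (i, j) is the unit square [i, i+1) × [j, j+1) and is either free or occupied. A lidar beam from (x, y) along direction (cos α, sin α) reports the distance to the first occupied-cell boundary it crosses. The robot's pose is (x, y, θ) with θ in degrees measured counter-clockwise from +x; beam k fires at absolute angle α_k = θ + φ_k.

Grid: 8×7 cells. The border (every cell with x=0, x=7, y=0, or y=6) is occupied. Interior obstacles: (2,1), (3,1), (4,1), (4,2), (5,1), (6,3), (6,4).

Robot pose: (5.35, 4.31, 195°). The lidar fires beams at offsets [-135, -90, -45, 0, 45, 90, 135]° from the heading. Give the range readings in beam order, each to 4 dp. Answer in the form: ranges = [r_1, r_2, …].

ranges = [1.9514, 1.7496, 3.3800, 4.5035, 1.5127, 2.3915, 0.7506]

beam 1: φ=-135°, α=60°
  d=(0.5000,0.8660)  start (5,4)  tX=1.3000 tY=0.7967  stride 1/|dx|=2.0000 1/|dy|=1.1547
    cross y-line → (5,5), t=0.7967
    cross x-line → (6,5), t=1.3000
    cross y-line → (6,6), t=1.9514 (wall)
  → r_1 = 1.9514
beam 2: φ=-90°, α=105°
  d=(-0.2588,0.9659)  start (5,4)  tX=1.3523 tY=0.7143  stride 1/|dx|=3.8637 1/|dy|=1.0353
    cross y-line → (5,5), t=0.7143
    cross x-line → (4,5), t=1.3523
    cross y-line → (4,6), t=1.7496 (wall)
  → r_2 = 1.7496
beam 3: φ=-45°, α=150°
  d=(-0.8660,0.5000)  start (5,4)  tX=0.4041 tY=1.3800  stride 1/|dx|=1.1547 1/|dy|=2.0000
    cross x-line → (4,4), t=0.4041
    cross y-line → (4,5), t=1.3800
    cross x-line → (3,5), t=1.5588
    cross x-line → (2,5), t=2.7135
    cross y-line → (2,6), t=3.3800 (wall)
  → r_3 = 3.3800
beam 4: φ=0°, α=195°
  d=(-0.9659,-0.2588)  start (5,4)  tX=0.3623 tY=1.1977  stride 1/|dx|=1.0353 1/|dy|=3.8637
    cross x-line → (4,4), t=0.3623
    cross y-line → (4,3), t=1.1977
    cross x-line → (3,3), t=1.3976
    cross x-line → (2,3), t=2.4329
    cross x-line → (1,3), t=3.4682
    cross x-line → (0,3), t=4.5035 (wall)
  → r_4 = 4.5035
beam 5: φ=45°, α=240°
  d=(-0.5000,-0.8660)  start (5,4)  tX=0.7000 tY=0.3580  stride 1/|dx|=2.0000 1/|dy|=1.1547
    cross y-line → (5,3), t=0.3580
    cross x-line → (4,3), t=0.7000
    cross y-line → (4,2), t=1.5127 (wall)
  → r_5 = 1.5127
beam 6: φ=90°, α=285°
  d=(0.2588,-0.9659)  start (5,4)  tX=2.5114 tY=0.3209  stride 1/|dx|=3.8637 1/|dy|=1.0353
    cross y-line → (5,3), t=0.3209
    cross y-line → (5,2), t=1.3562
    cross y-line → (5,1), t=2.3915 (wall)
  → r_6 = 2.3915
beam 7: φ=135°, α=330°
  d=(0.8660,-0.5000)  start (5,4)  tX=0.7506 tY=0.6200  stride 1/|dx|=1.1547 1/|dy|=2.0000
    cross y-line → (5,3), t=0.6200
    cross x-line → (6,3), t=0.7506 (wall)
  → r_7 = 0.7506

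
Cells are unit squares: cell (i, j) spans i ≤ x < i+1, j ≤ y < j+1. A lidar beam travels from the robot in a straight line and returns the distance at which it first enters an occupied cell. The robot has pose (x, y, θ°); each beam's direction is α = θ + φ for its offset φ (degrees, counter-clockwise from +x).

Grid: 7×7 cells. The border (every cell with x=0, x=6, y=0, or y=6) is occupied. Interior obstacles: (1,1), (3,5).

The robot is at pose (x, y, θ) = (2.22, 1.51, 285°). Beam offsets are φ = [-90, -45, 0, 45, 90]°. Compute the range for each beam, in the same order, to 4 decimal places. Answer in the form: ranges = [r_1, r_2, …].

ranges = [0.2278, 0.4400, 0.5280, 1.0200, 3.9133]

beam 1: φ=-90°, α=195°
  dir = (cos 195°, sin 195°) = (-0.9659, -0.2588); from cell (2,1)
  next x-line at t=0.2278, next y-line at t=1.9705; Δt_x=1.0353, Δt_y=3.8637
    x: enter (1,1) at t=0.2278 ← occupied
  → r_1 = 0.2278
beam 2: φ=-45°, α=240°
  dir = (cos 240°, sin 240°) = (-0.5000, -0.8660); from cell (2,1)
  next x-line at t=0.4400, next y-line at t=0.5889; Δt_x=2.0000, Δt_y=1.1547
    x: enter (1,1) at t=0.4400 ← occupied
  → r_2 = 0.4400
beam 3: φ=0°, α=285°
  dir = (cos 285°, sin 285°) = (0.2588, -0.9659); from cell (2,1)
  next x-line at t=3.0137, next y-line at t=0.5280; Δt_x=3.8637, Δt_y=1.0353
    y: enter (2,0) at t=0.5280 ← occupied
  → r_3 = 0.5280
beam 4: φ=45°, α=330°
  dir = (cos 330°, sin 330°) = (0.8660, -0.5000); from cell (2,1)
  next x-line at t=0.9007, next y-line at t=1.0200; Δt_x=1.1547, Δt_y=2.0000
    x: enter (3,1) at t=0.9007
    y: enter (3,0) at t=1.0200 ← occupied
  → r_4 = 1.0200
beam 5: φ=90°, α=15°
  dir = (cos 15°, sin 15°) = (0.9659, 0.2588); from cell (2,1)
  next x-line at t=0.8075, next y-line at t=1.8932; Δt_x=1.0353, Δt_y=3.8637
    x: enter (3,1) at t=0.8075
    x: enter (4,1) at t=1.8428
    y: enter (4,2) at t=1.8932
    x: enter (5,2) at t=2.8781
    x: enter (6,2) at t=3.9133 ← occupied
  → r_5 = 3.9133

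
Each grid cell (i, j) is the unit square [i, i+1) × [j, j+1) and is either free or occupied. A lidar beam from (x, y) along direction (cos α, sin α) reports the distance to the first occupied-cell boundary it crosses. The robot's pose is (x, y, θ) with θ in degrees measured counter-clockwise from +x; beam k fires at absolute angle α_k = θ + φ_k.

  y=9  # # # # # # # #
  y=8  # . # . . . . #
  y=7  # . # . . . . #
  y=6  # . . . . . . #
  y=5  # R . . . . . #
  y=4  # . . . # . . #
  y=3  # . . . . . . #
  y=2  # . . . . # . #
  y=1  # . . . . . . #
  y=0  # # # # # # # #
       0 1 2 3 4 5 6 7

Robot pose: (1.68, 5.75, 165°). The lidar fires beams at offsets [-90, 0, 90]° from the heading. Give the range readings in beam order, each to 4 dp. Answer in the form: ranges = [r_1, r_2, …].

beam 1: φ=-90°, α=75°
  dir = (cos 75°, sin 75°) = (0.2588, 0.9659); from cell (1,5)
  next x-line at t=1.2364, next y-line at t=0.2588; Δt_x=3.8637, Δt_y=1.0353
    y: enter (1,6) at t=0.2588
    x: enter (2,6) at t=1.2364
    y: enter (2,7) at t=1.2941 ← occupied
  → r_1 = 1.2941
beam 2: φ=0°, α=165°
  dir = (cos 165°, sin 165°) = (-0.9659, 0.2588); from cell (1,5)
  next x-line at t=0.7040, next y-line at t=0.9659; Δt_x=1.0353, Δt_y=3.8637
    x: enter (0,5) at t=0.7040 ← occupied
  → r_2 = 0.7040
beam 3: φ=90°, α=255°
  dir = (cos 255°, sin 255°) = (-0.2588, -0.9659); from cell (1,5)
  next x-line at t=2.6273, next y-line at t=0.7765; Δt_x=3.8637, Δt_y=1.0353
    y: enter (1,4) at t=0.7765
    y: enter (1,3) at t=1.8117
    x: enter (0,3) at t=2.6273 ← occupied
  → r_3 = 2.6273

ranges = [1.2941, 0.7040, 2.6273]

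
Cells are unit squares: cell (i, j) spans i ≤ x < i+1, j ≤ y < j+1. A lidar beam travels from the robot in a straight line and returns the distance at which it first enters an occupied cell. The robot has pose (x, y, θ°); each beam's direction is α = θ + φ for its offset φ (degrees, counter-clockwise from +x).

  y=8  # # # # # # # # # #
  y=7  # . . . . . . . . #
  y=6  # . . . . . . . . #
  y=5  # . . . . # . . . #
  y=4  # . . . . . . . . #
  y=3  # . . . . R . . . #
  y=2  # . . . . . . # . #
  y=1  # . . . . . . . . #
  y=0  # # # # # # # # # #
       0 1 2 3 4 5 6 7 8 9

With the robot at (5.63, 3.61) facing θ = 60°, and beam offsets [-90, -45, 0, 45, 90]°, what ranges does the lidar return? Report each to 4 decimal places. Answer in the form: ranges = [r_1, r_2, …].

beam 1: φ=-90°, α=330°
  direction (0.8660, -0.5000); cell (5,3); t to first gridline: x 0.4272, y 1.2200 (then +1.1547 / +2.0000)
    (6,3) via x @ 0.4272
    (6,2) via y @ 1.2200
    (7,2) via x @ 1.5819  # hit
  → r_1 = 1.5819
beam 2: φ=-45°, α=15°
  direction (0.9659, 0.2588); cell (5,3); t to first gridline: x 0.3831, y 1.5068 (then +1.0353 / +3.8637)
    (6,3) via x @ 0.3831
    (7,3) via x @ 1.4183
    (7,4) via y @ 1.5068
    (8,4) via x @ 2.4536
    (9,4) via x @ 3.4889  # hit
  → r_2 = 3.4889
beam 3: φ=0°, α=60°
  direction (0.5000, 0.8660); cell (5,3); t to first gridline: x 0.7400, y 0.4503 (then +2.0000 / +1.1547)
    (5,4) via y @ 0.4503
    (6,4) via x @ 0.7400
    (6,5) via y @ 1.6050
    (7,5) via x @ 2.7400
    (7,6) via y @ 2.7597
    (7,7) via y @ 3.9144
    (8,7) via x @ 4.7400
    (8,8) via y @ 5.0691  # hit
  → r_3 = 5.0691
beam 4: φ=45°, α=105°
  direction (-0.2588, 0.9659); cell (5,3); t to first gridline: x 2.4341, y 0.4038 (then +3.8637 / +1.0353)
    (5,4) via y @ 0.4038
    (5,5) via y @ 1.4390  # hit
  → r_4 = 1.4390
beam 5: φ=90°, α=150°
  direction (-0.8660, 0.5000); cell (5,3); t to first gridline: x 0.7275, y 0.7800 (then +1.1547 / +2.0000)
    (4,3) via x @ 0.7275
    (4,4) via y @ 0.7800
    (3,4) via x @ 1.8822
    (3,5) via y @ 2.7800
    (2,5) via x @ 3.0369
    (1,5) via x @ 4.1916
    (1,6) via y @ 4.7800
    (0,6) via x @ 5.3463  # hit
  → r_5 = 5.3463

ranges = [1.5819, 3.4889, 5.0691, 1.4390, 5.3463]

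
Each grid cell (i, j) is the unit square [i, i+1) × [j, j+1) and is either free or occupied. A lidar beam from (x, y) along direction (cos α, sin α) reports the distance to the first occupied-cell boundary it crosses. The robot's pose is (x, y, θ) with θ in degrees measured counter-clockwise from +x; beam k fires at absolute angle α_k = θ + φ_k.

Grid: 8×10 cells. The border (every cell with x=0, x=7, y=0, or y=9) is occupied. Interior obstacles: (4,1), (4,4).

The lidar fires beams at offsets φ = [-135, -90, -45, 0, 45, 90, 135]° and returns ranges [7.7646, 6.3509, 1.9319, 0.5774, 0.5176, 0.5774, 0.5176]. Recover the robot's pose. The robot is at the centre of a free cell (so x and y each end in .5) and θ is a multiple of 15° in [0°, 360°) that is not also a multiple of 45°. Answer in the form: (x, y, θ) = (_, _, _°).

(x, y, θ) = (1.5, 8.5, 60°)

The pose lattice has 46·16 = 736 candidates. Test each by forward raycasting.
  (1.5, 6.5, 30°): beam 1 = 1.9319 ≠ 7.7646 ✗
  (6.5, 2.5, 105°): beam 1 = 0.5774 ≠ 7.7646 ✗
  (1.5, 2.5, 30°): beam 1 = 1.5529 ≠ 7.7646 ✗
  …
  (1.5, 8.5, 60°): r_1=7.7646, r_2=6.3509, r_3=1.9319, r_4=0.5774, r_5=0.5176, r_6=0.5774, r_7=0.5176 — all match ✓
Unique over the lattice → pose = (1.5, 8.5, 60°).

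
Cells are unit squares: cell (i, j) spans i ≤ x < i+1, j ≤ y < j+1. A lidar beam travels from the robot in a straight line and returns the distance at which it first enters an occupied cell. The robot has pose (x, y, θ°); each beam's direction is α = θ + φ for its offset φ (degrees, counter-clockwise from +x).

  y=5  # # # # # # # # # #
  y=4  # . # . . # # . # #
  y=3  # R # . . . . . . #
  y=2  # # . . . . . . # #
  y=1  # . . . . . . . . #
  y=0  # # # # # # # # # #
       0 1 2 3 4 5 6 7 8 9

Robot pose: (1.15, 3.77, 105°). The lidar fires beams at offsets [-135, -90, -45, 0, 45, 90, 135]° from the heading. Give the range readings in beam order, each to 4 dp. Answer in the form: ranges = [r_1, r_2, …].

beam 1: φ=-135°, α=330°
  direction (0.8660, -0.5000); cell (1,3); t to first gridline: x 0.9815, y 1.5400 (then +1.1547 / +2.0000)
    (2,3) via x @ 0.9815  # hit
  → r_1 = 0.9815
beam 2: φ=-90°, α=15°
  direction (0.9659, 0.2588); cell (1,3); t to first gridline: x 0.8800, y 0.8887 (then +1.0353 / +3.8637)
    (2,3) via x @ 0.8800  # hit
  → r_2 = 0.8800
beam 3: φ=-45°, α=60°
  direction (0.5000, 0.8660); cell (1,3); t to first gridline: x 1.7000, y 0.2656 (then +2.0000 / +1.1547)
    (1,4) via y @ 0.2656
    (1,5) via y @ 1.4203  # hit
  → r_3 = 1.4203
beam 4: φ=0°, α=105°
  direction (-0.2588, 0.9659); cell (1,3); t to first gridline: x 0.5796, y 0.2381 (then +3.8637 / +1.0353)
    (1,4) via y @ 0.2381
    (0,4) via x @ 0.5796  # hit
  → r_4 = 0.5796
beam 5: φ=45°, α=150°
  direction (-0.8660, 0.5000); cell (1,3); t to first gridline: x 0.1732, y 0.4600 (then +1.1547 / +2.0000)
    (0,3) via x @ 0.1732  # hit
  → r_5 = 0.1732
beam 6: φ=90°, α=195°
  direction (-0.9659, -0.2588); cell (1,3); t to first gridline: x 0.1553, y 2.9751 (then +1.0353 / +3.8637)
    (0,3) via x @ 0.1553  # hit
  → r_6 = 0.1553
beam 7: φ=135°, α=240°
  direction (-0.5000, -0.8660); cell (1,3); t to first gridline: x 0.3000, y 0.8891 (then +2.0000 / +1.1547)
    (0,3) via x @ 0.3000  # hit
  → r_7 = 0.3000

ranges = [0.9815, 0.8800, 1.4203, 0.5796, 0.1732, 0.1553, 0.3000]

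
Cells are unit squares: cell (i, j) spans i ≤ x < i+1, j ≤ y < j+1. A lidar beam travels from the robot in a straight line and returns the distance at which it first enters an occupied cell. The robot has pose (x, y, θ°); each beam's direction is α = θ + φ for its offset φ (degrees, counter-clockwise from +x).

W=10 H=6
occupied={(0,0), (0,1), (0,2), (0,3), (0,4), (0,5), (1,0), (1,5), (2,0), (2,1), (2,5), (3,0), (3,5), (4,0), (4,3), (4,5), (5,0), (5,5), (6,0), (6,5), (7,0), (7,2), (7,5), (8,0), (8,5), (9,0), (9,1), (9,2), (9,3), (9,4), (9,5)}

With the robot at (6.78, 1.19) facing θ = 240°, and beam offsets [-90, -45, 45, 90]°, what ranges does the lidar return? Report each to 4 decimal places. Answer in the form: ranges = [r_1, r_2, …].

ranges = [6.6742, 0.7341, 0.1967, 0.3800]

beam 1: φ=-90°, α=150°
  d=(-0.8660,0.5000)  start (6,1)  tX=0.9007 tY=1.6200  stride 1/|dx|=1.1547 1/|dy|=2.0000
    cross x-line → (5,1), t=0.9007
    cross y-line → (5,2), t=1.6200
    cross x-line → (4,2), t=2.0554
    cross x-line → (3,2), t=3.2101
    cross y-line → (3,3), t=3.6200
    cross x-line → (2,3), t=4.3648
    cross x-line → (1,3), t=5.5195
    cross y-line → (1,4), t=5.6200
    cross x-line → (0,4), t=6.6742 (wall)
  → r_1 = 6.6742
beam 2: φ=-45°, α=195°
  d=(-0.9659,-0.2588)  start (6,1)  tX=0.8075 tY=0.7341  stride 1/|dx|=1.0353 1/|dy|=3.8637
    cross y-line → (6,0), t=0.7341 (wall)
  → r_2 = 0.7341
beam 3: φ=45°, α=285°
  d=(0.2588,-0.9659)  start (6,1)  tX=0.8500 tY=0.1967  stride 1/|dx|=3.8637 1/|dy|=1.0353
    cross y-line → (6,0), t=0.1967 (wall)
  → r_3 = 0.1967
beam 4: φ=90°, α=330°
  d=(0.8660,-0.5000)  start (6,1)  tX=0.2540 tY=0.3800  stride 1/|dx|=1.1547 1/|dy|=2.0000
    cross x-line → (7,1), t=0.2540
    cross y-line → (7,0), t=0.3800 (wall)
  → r_4 = 0.3800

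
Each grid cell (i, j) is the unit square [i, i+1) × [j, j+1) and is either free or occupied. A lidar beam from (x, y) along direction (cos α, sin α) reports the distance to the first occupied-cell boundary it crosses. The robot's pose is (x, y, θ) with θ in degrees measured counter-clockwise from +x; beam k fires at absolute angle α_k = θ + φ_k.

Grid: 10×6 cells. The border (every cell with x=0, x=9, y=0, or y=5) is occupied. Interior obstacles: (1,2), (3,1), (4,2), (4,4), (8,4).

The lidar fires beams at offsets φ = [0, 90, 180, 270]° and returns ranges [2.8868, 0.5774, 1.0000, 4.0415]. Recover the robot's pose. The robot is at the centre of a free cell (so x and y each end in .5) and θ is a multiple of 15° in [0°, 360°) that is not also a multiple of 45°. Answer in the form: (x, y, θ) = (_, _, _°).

(x, y, θ) = (6.5, 4.5, 330°)

Enumerate (i+0.5, j+0.5, θ) over the 27 free cells and 16 admissible headings. For each, cast all 4 beams and compare to the given ranges.
  (1.5, 1.5, 75°): beam 1 = 0.5176 ≠ 2.8868 ✗
  (3.5, 3.5, 330°): beam 1 = 1.0000 ≠ 2.8868 ✗
  (2.5, 4.5, 255°): beam 1 = 1.9319 ≠ 2.8868 ✗
  (7.5, 1.5, 150°): beam 4 = 2.8868 ≠ 4.0415 ✗
  …
  (6.5, 4.5, 330°): r_1=2.8868, r_2=0.5774, r_3=1.0000, r_4=4.0415 — all match ✓
Only this pose fits every beam.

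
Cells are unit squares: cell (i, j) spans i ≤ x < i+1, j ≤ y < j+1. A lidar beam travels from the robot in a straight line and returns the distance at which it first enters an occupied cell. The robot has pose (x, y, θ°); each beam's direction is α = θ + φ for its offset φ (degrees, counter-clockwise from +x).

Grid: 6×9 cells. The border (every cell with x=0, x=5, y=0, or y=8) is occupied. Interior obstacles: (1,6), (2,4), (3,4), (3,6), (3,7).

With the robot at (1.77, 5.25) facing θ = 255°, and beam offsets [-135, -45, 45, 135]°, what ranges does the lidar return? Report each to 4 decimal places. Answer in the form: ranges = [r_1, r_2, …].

ranges = [0.8660, 0.8891, 0.4600, 1.5000]

beam 1: φ=-135°, α=120°
  cosα=-0.5000 sinα=0.8660 | (1,5) | tMaxX 1.5400 tMaxY 0.8660 | tΔX 2.0000 tΔY 1.1547
    t=0.8660 [y] (1,6) — stop
  → r_1 = 0.8660
beam 2: φ=-45°, α=210°
  cosα=-0.8660 sinα=-0.5000 | (1,5) | tMaxX 0.8891 tMaxY 0.5000 | tΔX 1.1547 tΔY 2.0000
    t=0.5000 [y] (1,4)
    t=0.8891 [x] (0,4) — stop
  → r_2 = 0.8891
beam 3: φ=45°, α=300°
  cosα=0.5000 sinα=-0.8660 | (1,5) | tMaxX 0.4600 tMaxY 0.2887 | tΔX 2.0000 tΔY 1.1547
    t=0.2887 [y] (1,4)
    t=0.4600 [x] (2,4) — stop
  → r_3 = 0.4600
beam 4: φ=135°, α=30°
  cosα=0.8660 sinα=0.5000 | (1,5) | tMaxX 0.2656 tMaxY 1.5000 | tΔX 1.1547 tΔY 2.0000
    t=0.2656 [x] (2,5)
    t=1.4203 [x] (3,5)
    t=1.5000 [y] (3,6) — stop
  → r_4 = 1.5000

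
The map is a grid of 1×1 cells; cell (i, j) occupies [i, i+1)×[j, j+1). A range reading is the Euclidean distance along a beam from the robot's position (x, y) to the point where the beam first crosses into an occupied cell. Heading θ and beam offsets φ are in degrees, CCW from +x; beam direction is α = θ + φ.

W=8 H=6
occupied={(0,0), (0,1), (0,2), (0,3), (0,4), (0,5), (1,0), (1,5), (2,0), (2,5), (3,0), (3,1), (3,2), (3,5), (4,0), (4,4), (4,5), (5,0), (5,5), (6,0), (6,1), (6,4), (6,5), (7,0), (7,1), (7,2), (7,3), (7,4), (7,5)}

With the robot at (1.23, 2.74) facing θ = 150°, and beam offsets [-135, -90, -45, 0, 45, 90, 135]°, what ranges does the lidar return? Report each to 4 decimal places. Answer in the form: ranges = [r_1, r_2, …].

ranges = [4.9383, 2.6096, 0.8887, 0.2656, 0.2381, 0.4600, 1.8014]

beam 1: φ=-135°, α=15°
  cosα=0.9659 sinα=0.2588 | (1,2) | tMaxX 0.7972 tMaxY 1.0046 | tΔX 1.0353 tΔY 3.8637
    t=0.7972 [x] (2,2)
    t=1.0046 [y] (2,3)
    t=1.8324 [x] (3,3)
    t=2.8677 [x] (4,3)
    t=3.9030 [x] (5,3)
    t=4.8683 [y] (5,4)
    t=4.9383 [x] (6,4) — stop
  → r_1 = 4.9383
beam 2: φ=-90°, α=60°
  cosα=0.5000 sinα=0.8660 | (1,2) | tMaxX 1.5400 tMaxY 0.3002 | tΔX 2.0000 tΔY 1.1547
    t=0.3002 [y] (1,3)
    t=1.4549 [y] (1,4)
    t=1.5400 [x] (2,4)
    t=2.6096 [y] (2,5) — stop
  → r_2 = 2.6096
beam 3: φ=-45°, α=105°
  cosα=-0.2588 sinα=0.9659 | (1,2) | tMaxX 0.8887 tMaxY 0.2692 | tΔX 3.8637 tΔY 1.0353
    t=0.2692 [y] (1,3)
    t=0.8887 [x] (0,3) — stop
  → r_3 = 0.8887
beam 4: φ=0°, α=150°
  cosα=-0.8660 sinα=0.5000 | (1,2) | tMaxX 0.2656 tMaxY 0.5200 | tΔX 1.1547 tΔY 2.0000
    t=0.2656 [x] (0,2) — stop
  → r_4 = 0.2656
beam 5: φ=45°, α=195°
  cosα=-0.9659 sinα=-0.2588 | (1,2) | tMaxX 0.2381 tMaxY 2.8591 | tΔX 1.0353 tΔY 3.8637
    t=0.2381 [x] (0,2) — stop
  → r_5 = 0.2381
beam 6: φ=90°, α=240°
  cosα=-0.5000 sinα=-0.8660 | (1,2) | tMaxX 0.4600 tMaxY 0.8545 | tΔX 2.0000 tΔY 1.1547
    t=0.4600 [x] (0,2) — stop
  → r_6 = 0.4600
beam 7: φ=135°, α=285°
  cosα=0.2588 sinα=-0.9659 | (1,2) | tMaxX 2.9751 tMaxY 0.7661 | tΔX 3.8637 tΔY 1.0353
    t=0.7661 [y] (1,1)
    t=1.8014 [y] (1,0) — stop
  → r_7 = 1.8014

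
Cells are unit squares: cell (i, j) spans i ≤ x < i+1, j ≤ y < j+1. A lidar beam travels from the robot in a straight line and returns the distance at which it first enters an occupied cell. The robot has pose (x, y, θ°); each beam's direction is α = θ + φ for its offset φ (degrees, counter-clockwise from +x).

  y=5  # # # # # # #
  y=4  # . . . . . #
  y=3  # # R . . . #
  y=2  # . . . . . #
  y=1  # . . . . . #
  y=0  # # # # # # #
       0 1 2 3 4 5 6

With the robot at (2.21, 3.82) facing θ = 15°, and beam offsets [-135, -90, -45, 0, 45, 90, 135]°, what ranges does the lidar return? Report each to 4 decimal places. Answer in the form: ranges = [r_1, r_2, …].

beam 1: φ=-135°, α=240°
  direction (-0.5000, -0.8660); cell (2,3); t to first gridline: x 0.4200, y 0.9469 (then +2.0000 / +1.1547)
    (1,3) via x @ 0.4200  # hit
  → r_1 = 0.4200
beam 2: φ=-90°, α=285°
  direction (0.2588, -0.9659); cell (2,3); t to first gridline: x 3.0523, y 0.8489 (then +3.8637 / +1.0353)
    (2,2) via y @ 0.8489
    (2,1) via y @ 1.8842
    (2,0) via y @ 2.9195  # hit
  → r_2 = 2.9195
beam 3: φ=-45°, α=330°
  direction (0.8660, -0.5000); cell (2,3); t to first gridline: x 0.9122, y 1.6400 (then +1.1547 / +2.0000)
    (3,3) via x @ 0.9122
    (3,2) via y @ 1.6400
    (4,2) via x @ 2.0669
    (5,2) via x @ 3.2216
    (5,1) via y @ 3.6400
    (6,1) via x @ 4.3763  # hit
  → r_3 = 4.3763
beam 4: φ=0°, α=15°
  direction (0.9659, 0.2588); cell (2,3); t to first gridline: x 0.8179, y 0.6955 (then +1.0353 / +3.8637)
    (2,4) via y @ 0.6955
    (3,4) via x @ 0.8179
    (4,4) via x @ 1.8531
    (5,4) via x @ 2.8884
    (6,4) via x @ 3.9237  # hit
  → r_4 = 3.9237
beam 5: φ=45°, α=60°
  direction (0.5000, 0.8660); cell (2,3); t to first gridline: x 1.5800, y 0.2078 (then +2.0000 / +1.1547)
    (2,4) via y @ 0.2078
    (2,5) via y @ 1.3625  # hit
  → r_5 = 1.3625
beam 6: φ=90°, α=105°
  direction (-0.2588, 0.9659); cell (2,3); t to first gridline: x 0.8114, y 0.1863 (then +3.8637 / +1.0353)
    (2,4) via y @ 0.1863
    (1,4) via x @ 0.8114
    (1,5) via y @ 1.2216  # hit
  → r_6 = 1.2216
beam 7: φ=135°, α=150°
  direction (-0.8660, 0.5000); cell (2,3); t to first gridline: x 0.2425, y 0.3600 (then +1.1547 / +2.0000)
    (1,3) via x @ 0.2425  # hit
  → r_7 = 0.2425

ranges = [0.4200, 2.9195, 4.3763, 3.9237, 1.3625, 1.2216, 0.2425]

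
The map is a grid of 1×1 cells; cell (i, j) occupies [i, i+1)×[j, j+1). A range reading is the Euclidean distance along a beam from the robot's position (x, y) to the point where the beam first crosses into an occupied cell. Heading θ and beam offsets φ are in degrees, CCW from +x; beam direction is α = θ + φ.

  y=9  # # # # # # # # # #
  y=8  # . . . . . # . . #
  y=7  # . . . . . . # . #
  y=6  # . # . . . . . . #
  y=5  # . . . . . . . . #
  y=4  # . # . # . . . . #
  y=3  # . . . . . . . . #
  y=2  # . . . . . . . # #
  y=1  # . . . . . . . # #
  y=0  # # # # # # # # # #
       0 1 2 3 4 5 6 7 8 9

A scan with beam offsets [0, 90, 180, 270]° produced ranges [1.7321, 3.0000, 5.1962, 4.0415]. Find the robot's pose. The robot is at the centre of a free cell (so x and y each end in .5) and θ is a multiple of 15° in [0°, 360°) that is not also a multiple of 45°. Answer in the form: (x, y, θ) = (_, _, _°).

The pose lattice has 57·16 = 912 candidates. Test each by forward raycasting.
  (1.5, 5.5, 255°): beam 1 = 1.9319 ≠ 1.7321 ✗
  (8.5, 5.5, 165°): beam 1 = 5.6940 ≠ 1.7321 ✗
  (2.5, 1.5, 345°): beam 1 = 1.9319 ≠ 1.7321 ✗
  (8.5, 8.5, 120°): beam 1 = 0.5774 ≠ 1.7321 ✗
  (5.5, 1.5, 240°): beam 1 = 0.5774 ≠ 1.7321 ✗
  …
  (4.5, 2.5, 240°): r_1=1.7321, r_2=3.0000, r_3=5.1962, r_4=4.0415 — all match ✓
No second candidate reproduces the full scan.

(x, y, θ) = (4.5, 2.5, 240°)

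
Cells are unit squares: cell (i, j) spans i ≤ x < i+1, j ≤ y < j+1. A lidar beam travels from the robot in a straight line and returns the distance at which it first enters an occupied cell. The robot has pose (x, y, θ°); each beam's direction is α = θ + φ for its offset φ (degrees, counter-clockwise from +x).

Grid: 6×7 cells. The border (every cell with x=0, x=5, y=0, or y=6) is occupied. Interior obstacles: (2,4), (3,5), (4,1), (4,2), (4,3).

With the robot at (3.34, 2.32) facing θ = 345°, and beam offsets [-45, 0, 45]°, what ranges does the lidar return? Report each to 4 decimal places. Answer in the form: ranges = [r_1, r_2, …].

beam 1: φ=-45°, α=300°
  cosα=0.5000 sinα=-0.8660 | (3,2) | tMaxX 1.3200 tMaxY 0.3695 | tΔX 2.0000 tΔY 1.1547
    t=0.3695 [y] (3,1)
    t=1.3200 [x] (4,1) — stop
  → r_1 = 1.3200
beam 2: φ=0°, α=345°
  cosα=0.9659 sinα=-0.2588 | (3,2) | tMaxX 0.6833 tMaxY 1.2364 | tΔX 1.0353 tΔY 3.8637
    t=0.6833 [x] (4,2) — stop
  → r_2 = 0.6833
beam 3: φ=45°, α=30°
  cosα=0.8660 sinα=0.5000 | (3,2) | tMaxX 0.7621 tMaxY 1.3600 | tΔX 1.1547 tΔY 2.0000
    t=0.7621 [x] (4,2) — stop
  → r_3 = 0.7621

ranges = [1.3200, 0.6833, 0.7621]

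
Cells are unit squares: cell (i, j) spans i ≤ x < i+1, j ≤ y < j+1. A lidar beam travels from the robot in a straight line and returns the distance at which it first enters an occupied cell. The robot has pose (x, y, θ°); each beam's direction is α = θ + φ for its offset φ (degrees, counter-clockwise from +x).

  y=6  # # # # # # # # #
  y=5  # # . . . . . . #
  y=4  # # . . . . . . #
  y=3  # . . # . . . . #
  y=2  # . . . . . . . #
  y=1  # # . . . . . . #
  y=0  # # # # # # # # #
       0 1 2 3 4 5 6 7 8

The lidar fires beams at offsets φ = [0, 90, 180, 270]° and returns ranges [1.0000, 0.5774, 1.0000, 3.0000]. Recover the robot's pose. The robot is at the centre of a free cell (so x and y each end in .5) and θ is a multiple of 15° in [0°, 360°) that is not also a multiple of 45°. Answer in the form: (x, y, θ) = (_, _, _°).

(x, y, θ) = (2.5, 4.5, 120°)

Enumerate (i+0.5, j+0.5, θ) over the 31 free cells and 16 admissible headings. For each, cast all 4 beams and compare to the given ranges.
  (3.5, 5.5, 150°): beam 2 = 4.0415 ≠ 0.5774 ✗
  (7.5, 1.5, 120°): beam 1 = 5.1962 ≠ 1.0000 ✗
  (3.5, 5.5, 120°): beam 1 = 0.5774 ≠ 1.0000 ✗
  …
  (2.5, 4.5, 120°): r_1=1.0000, r_2=0.5774, r_3=1.0000, r_4=3.0000 — all match ✓
Only this pose fits every beam.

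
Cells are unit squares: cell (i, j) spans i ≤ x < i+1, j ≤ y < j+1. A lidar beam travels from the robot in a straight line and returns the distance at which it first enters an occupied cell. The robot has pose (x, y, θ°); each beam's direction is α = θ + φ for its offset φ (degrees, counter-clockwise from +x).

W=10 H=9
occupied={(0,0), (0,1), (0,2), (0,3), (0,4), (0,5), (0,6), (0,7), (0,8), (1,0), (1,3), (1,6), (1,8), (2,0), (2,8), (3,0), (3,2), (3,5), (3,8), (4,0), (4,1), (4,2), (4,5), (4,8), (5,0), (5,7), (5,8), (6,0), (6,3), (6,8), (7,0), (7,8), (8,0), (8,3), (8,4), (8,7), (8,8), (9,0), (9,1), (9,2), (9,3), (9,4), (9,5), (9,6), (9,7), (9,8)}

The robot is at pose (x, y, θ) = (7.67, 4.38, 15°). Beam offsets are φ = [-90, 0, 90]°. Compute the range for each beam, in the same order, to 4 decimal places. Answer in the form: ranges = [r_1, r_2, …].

ranges = [1.2750, 0.3416, 3.7477]

beam 1: φ=-90°, α=285°
  cosα=0.2588 sinα=-0.9659 | (7,4) | tMaxX 1.2750 tMaxY 0.3934 | tΔX 3.8637 tΔY 1.0353
    t=0.3934 [y] (7,3)
    t=1.2750 [x] (8,3) — stop
  → r_1 = 1.2750
beam 2: φ=0°, α=15°
  cosα=0.9659 sinα=0.2588 | (7,4) | tMaxX 0.3416 tMaxY 2.3955 | tΔX 1.0353 tΔY 3.8637
    t=0.3416 [x] (8,4) — stop
  → r_2 = 0.3416
beam 3: φ=90°, α=105°
  cosα=-0.2588 sinα=0.9659 | (7,4) | tMaxX 2.5887 tMaxY 0.6419 | tΔX 3.8637 tΔY 1.0353
    t=0.6419 [y] (7,5)
    t=1.6771 [y] (7,6)
    t=2.5887 [x] (6,6)
    t=2.7124 [y] (6,7)
    t=3.7477 [y] (6,8) — stop
  → r_3 = 3.7477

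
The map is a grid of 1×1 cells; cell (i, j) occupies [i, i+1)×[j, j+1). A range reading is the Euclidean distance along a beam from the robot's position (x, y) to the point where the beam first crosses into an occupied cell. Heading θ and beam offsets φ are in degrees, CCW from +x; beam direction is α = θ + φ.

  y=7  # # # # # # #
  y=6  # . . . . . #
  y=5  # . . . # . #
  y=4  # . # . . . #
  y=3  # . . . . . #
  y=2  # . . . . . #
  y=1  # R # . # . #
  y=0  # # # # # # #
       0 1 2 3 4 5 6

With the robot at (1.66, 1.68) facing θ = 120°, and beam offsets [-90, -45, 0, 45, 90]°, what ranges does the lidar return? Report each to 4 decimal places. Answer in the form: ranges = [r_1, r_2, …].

beam 1: φ=-90°, α=30°
  direction (0.8660, 0.5000); cell (1,1); t to first gridline: x 0.3926, y 0.6400 (then +1.1547 / +2.0000)
    (2,1) via x @ 0.3926  # hit
  → r_1 = 0.3926
beam 2: φ=-45°, α=75°
  direction (0.2588, 0.9659); cell (1,1); t to first gridline: x 1.3137, y 0.3313 (then +3.8637 / +1.0353)
    (1,2) via y @ 0.3313
    (2,2) via x @ 1.3137
    (2,3) via y @ 1.3666
    (2,4) via y @ 2.4018  # hit
  → r_2 = 2.4018
beam 3: φ=0°, α=120°
  direction (-0.5000, 0.8660); cell (1,1); t to first gridline: x 1.3200, y 0.3695 (then +2.0000 / +1.1547)
    (1,2) via y @ 0.3695
    (0,2) via x @ 1.3200  # hit
  → r_3 = 1.3200
beam 4: φ=45°, α=165°
  direction (-0.9659, 0.2588); cell (1,1); t to first gridline: x 0.6833, y 1.2364 (then +1.0353 / +3.8637)
    (0,1) via x @ 0.6833  # hit
  → r_4 = 0.6833
beam 5: φ=90°, α=210°
  direction (-0.8660, -0.5000); cell (1,1); t to first gridline: x 0.7621, y 1.3600 (then +1.1547 / +2.0000)
    (0,1) via x @ 0.7621  # hit
  → r_5 = 0.7621

ranges = [0.3926, 2.4018, 1.3200, 0.6833, 0.7621]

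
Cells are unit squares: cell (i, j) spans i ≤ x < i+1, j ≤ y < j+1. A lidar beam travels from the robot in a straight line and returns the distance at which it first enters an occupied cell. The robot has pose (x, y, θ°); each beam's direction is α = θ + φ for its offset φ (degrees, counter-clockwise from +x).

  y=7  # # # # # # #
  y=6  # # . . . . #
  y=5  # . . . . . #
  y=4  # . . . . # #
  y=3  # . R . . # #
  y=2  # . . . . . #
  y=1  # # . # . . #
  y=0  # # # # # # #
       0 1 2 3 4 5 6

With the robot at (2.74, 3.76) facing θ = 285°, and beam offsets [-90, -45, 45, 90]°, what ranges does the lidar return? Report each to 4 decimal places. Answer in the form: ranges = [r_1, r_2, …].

ranges = [1.8014, 2.0323, 3.7643, 2.3397]

beam 1: φ=-90°, α=195°
  direction (-0.9659, -0.2588); cell (2,3); t to first gridline: x 0.7661, y 2.9364 (then +1.0353 / +3.8637)
    (1,3) via x @ 0.7661
    (0,3) via x @ 1.8014  # hit
  → r_1 = 1.8014
beam 2: φ=-45°, α=240°
  direction (-0.5000, -0.8660); cell (2,3); t to first gridline: x 1.4800, y 0.8776 (then +2.0000 / +1.1547)
    (2,2) via y @ 0.8776
    (1,2) via x @ 1.4800
    (1,1) via y @ 2.0323  # hit
  → r_2 = 2.0323
beam 3: φ=45°, α=330°
  direction (0.8660, -0.5000); cell (2,3); t to first gridline: x 0.3002, y 1.5200 (then +1.1547 / +2.0000)
    (3,3) via x @ 0.3002
    (4,3) via x @ 1.4549
    (4,2) via y @ 1.5200
    (5,2) via x @ 2.6096
    (5,1) via y @ 3.5200
    (6,1) via x @ 3.7643  # hit
  → r_3 = 3.7643
beam 4: φ=90°, α=15°
  direction (0.9659, 0.2588); cell (2,3); t to first gridline: x 0.2692, y 0.9273 (then +1.0353 / +3.8637)
    (3,3) via x @ 0.2692
    (3,4) via y @ 0.9273
    (4,4) via x @ 1.3044
    (5,4) via x @ 2.3397  # hit
  → r_4 = 2.3397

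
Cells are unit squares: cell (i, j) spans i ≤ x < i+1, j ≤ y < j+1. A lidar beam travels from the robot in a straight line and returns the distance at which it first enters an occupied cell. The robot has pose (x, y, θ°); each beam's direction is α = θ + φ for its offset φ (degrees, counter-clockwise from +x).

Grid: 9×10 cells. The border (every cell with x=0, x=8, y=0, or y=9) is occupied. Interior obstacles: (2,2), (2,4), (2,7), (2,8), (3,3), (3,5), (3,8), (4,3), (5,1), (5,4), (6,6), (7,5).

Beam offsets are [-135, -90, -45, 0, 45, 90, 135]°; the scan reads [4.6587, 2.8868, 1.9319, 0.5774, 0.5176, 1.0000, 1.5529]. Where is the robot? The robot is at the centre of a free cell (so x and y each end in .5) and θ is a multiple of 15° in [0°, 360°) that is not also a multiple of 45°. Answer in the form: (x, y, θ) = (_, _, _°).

Candidates: 44 free-cell centres × 16 headings = 704 poses. Raycast each; keep the one whose scan matches to 4 dp.
  (7.5, 3.5, 345°): beam 1 = 5.0000 ≠ 4.6587 ✗
  (7.5, 3.5, 285°): beam 1 = 1.7321 ≠ 4.6587 ✗
  (3.5, 4.5, 165°): beam 1 = 3.0000 ≠ 4.6587 ✗
  (4.5, 8.5, 105°): beam 1 = 4.0415 ≠ 4.6587 ✗
  …
  (7.5, 3.5, 330°): r_1=4.6587, r_2=2.8868, r_3=1.9319, r_4=0.5774, r_5=0.5176, r_6=1.0000, r_7=1.5529 — all match ✓
Unique over the lattice → pose = (7.5, 3.5, 330°).

(x, y, θ) = (7.5, 3.5, 330°)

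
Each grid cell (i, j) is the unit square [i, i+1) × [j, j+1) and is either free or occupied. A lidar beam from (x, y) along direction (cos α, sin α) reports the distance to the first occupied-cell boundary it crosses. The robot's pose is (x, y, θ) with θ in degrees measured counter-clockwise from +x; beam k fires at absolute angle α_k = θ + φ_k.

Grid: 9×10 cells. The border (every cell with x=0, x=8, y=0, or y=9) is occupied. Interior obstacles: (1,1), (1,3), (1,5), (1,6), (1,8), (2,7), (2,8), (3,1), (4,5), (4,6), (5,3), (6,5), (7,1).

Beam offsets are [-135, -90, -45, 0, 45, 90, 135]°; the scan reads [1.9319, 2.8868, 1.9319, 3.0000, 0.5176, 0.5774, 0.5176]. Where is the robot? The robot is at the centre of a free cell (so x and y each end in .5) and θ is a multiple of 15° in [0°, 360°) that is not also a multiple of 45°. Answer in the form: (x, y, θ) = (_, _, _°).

Enumerate (i+0.5, j+0.5, θ) over the 43 free cells and 16 admissible headings. For each, cast all 7 beams and compare to the given ranges.
  (2.5, 1.5, 150°): beam 1 = 0.5176 ≠ 1.9319 ✗
  (3.5, 7.5, 60°): beam 2 = 1.0000 ≠ 2.8868 ✗
  (7.5, 5.5, 210°): beam 2 = 4.0415 ≠ 2.8868 ✗
  …
  (7.5, 2.5, 210°): r_1=1.9319, r_2=2.8868, r_3=1.9319, r_4=3.0000, r_5=0.5176, r_6=0.5774, r_7=0.5176 — all match ✓
Unique over the lattice → pose = (7.5, 2.5, 210°).

(x, y, θ) = (7.5, 2.5, 210°)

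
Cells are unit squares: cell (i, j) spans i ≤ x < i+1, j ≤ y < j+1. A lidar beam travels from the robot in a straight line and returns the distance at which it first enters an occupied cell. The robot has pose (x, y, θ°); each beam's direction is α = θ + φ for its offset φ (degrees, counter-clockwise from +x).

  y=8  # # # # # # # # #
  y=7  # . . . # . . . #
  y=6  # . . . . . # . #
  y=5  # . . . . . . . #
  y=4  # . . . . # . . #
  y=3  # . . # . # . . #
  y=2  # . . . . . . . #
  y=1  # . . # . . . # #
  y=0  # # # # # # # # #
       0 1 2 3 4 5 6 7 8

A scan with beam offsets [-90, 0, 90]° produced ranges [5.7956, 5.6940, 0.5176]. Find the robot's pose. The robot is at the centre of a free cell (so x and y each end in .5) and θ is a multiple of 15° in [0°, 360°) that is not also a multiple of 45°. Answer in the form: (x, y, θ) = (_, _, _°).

The pose lattice has 42·16 = 672 candidates. Test each by forward raycasting.
  (2.5, 4.5, 165°): beam 1 = 3.6235 ≠ 5.7956 ✗
  (6.5, 2.5, 120°): beam 1 = 1.7321 ≠ 5.7956 ✗
  (1.5, 7.5, 75°): beam 1 = 4.6587 ≠ 5.7956 ✗
  (1.5, 6.5, 285°): beam 1 = 0.5176 ≠ 5.7956 ✗
  …
  (6.5, 1.5, 165°): r_1=5.7956, r_2=5.6940, r_3=0.5176 — all match ✓
Only this pose fits every beam.

(x, y, θ) = (6.5, 1.5, 165°)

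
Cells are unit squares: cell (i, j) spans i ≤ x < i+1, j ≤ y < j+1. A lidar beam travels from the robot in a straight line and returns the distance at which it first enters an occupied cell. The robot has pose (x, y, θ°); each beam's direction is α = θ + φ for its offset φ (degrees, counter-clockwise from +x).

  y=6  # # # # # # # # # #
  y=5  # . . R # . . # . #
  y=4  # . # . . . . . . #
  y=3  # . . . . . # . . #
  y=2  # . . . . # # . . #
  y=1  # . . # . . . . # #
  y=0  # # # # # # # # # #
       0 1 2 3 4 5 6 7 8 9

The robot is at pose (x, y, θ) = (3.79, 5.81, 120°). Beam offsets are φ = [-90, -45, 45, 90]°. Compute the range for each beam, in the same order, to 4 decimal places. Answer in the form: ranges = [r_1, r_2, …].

beam 1: φ=-90°, α=30°
  cosα=0.8660 sinα=0.5000 | (3,5) | tMaxX 0.2425 tMaxY 0.3800 | tΔX 1.1547 tΔY 2.0000
    t=0.2425 [x] (4,5) — stop
  → r_1 = 0.2425
beam 2: φ=-45°, α=75°
  cosα=0.2588 sinα=0.9659 | (3,5) | tMaxX 0.8114 tMaxY 0.1967 | tΔX 3.8637 tΔY 1.0353
    t=0.1967 [y] (3,6) — stop
  → r_2 = 0.1967
beam 3: φ=45°, α=165°
  cosα=-0.9659 sinα=0.2588 | (3,5) | tMaxX 0.8179 tMaxY 0.7341 | tΔX 1.0353 tΔY 3.8637
    t=0.7341 [y] (3,6) — stop
  → r_3 = 0.7341
beam 4: φ=90°, α=210°
  cosα=-0.8660 sinα=-0.5000 | (3,5) | tMaxX 0.9122 tMaxY 1.6200 | tΔX 1.1547 tΔY 2.0000
    t=0.9122 [x] (2,5)
    t=1.6200 [y] (2,4) — stop
  → r_4 = 1.6200

ranges = [0.2425, 0.1967, 0.7341, 1.6200]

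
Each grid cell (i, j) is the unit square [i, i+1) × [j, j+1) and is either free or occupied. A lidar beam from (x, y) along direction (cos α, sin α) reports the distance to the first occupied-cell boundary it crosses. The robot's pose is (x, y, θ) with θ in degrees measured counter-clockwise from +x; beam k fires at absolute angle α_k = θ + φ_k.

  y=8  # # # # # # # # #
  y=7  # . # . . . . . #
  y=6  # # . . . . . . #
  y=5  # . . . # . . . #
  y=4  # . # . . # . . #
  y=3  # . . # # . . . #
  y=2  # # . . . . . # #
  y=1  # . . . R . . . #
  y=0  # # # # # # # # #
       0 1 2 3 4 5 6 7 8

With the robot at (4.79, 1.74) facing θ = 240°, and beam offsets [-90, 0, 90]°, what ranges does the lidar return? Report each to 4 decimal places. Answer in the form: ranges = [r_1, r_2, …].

beam 1: φ=-90°, α=150°
  dir = (cos 150°, sin 150°) = (-0.8660, 0.5000); from cell (4,1)
  next x-line at t=0.9122, next y-line at t=0.5200; Δt_x=1.1547, Δt_y=2.0000
    y: enter (4,2) at t=0.5200
    x: enter (3,2) at t=0.9122
    x: enter (2,2) at t=2.0669
    y: enter (2,3) at t=2.5200
    x: enter (1,3) at t=3.2216
    x: enter (0,3) at t=4.3763 ← occupied
  → r_1 = 4.3763
beam 2: φ=0°, α=240°
  dir = (cos 240°, sin 240°) = (-0.5000, -0.8660); from cell (4,1)
  next x-line at t=1.5800, next y-line at t=0.8545; Δt_x=2.0000, Δt_y=1.1547
    y: enter (4,0) at t=0.8545 ← occupied
  → r_2 = 0.8545
beam 3: φ=90°, α=330°
  dir = (cos 330°, sin 330°) = (0.8660, -0.5000); from cell (4,1)
  next x-line at t=0.2425, next y-line at t=1.4800; Δt_x=1.1547, Δt_y=2.0000
    x: enter (5,1) at t=0.2425
    x: enter (6,1) at t=1.3972
    y: enter (6,0) at t=1.4800 ← occupied
  → r_3 = 1.4800

ranges = [4.3763, 0.8545, 1.4800]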